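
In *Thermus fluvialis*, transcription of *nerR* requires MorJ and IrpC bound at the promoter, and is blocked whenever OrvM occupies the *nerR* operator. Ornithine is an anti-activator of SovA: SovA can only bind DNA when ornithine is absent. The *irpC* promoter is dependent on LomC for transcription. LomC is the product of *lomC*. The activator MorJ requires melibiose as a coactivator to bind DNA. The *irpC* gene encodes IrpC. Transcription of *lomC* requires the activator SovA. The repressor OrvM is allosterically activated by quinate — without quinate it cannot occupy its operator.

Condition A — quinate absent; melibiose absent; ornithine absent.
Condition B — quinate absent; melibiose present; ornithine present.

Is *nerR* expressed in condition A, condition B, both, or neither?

Condition A:
Quinate is absent, so OrvM is inactive.
Melibiose is absent, so MorJ is inactive.
Ornithine is absent, so SovA is active.
No repressor is bound and SovA is active, so *lomC* is transcribed.
So LomC is produced and active.
No repressor is bound and LomC is active, so *irpC* is transcribed.
So IrpC is produced and active.
Required activator MorJ is absent, so *nerR* is not transcribed.
→ *nerR* is OFF in A.
Condition B:
Quinate is absent, so OrvM is inactive.
Melibiose is present, so MorJ is active.
Ornithine is present, so SovA is inactive.
Required activator SovA is absent, so *lomC* is not transcribed.
So LomC is not produced.
Required activator LomC is absent, so *irpC* is not transcribed.
So IrpC is not produced.
Required activator IrpC is absent, so *nerR* is not transcribed.
→ *nerR* is OFF in B.

neither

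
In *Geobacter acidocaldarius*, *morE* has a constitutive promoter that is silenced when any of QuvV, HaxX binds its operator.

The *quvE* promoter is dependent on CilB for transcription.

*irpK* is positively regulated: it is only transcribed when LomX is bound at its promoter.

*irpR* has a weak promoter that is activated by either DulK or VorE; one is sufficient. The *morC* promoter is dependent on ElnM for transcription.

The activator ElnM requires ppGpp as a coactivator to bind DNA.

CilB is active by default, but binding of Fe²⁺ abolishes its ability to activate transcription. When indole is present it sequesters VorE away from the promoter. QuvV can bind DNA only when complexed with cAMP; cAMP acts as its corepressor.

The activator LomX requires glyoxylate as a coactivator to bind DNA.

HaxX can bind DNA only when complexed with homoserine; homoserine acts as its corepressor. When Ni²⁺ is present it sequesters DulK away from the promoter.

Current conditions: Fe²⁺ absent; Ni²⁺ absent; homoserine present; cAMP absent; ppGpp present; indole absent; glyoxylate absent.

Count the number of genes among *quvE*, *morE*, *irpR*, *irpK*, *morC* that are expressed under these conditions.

3

Fe²⁺ is absent, so CilB is active.
No repressor is bound and CilB is active, so *quvE* is transcribed.
→ *quvE* is ON.
cAMP is absent, so QuvV is inactive.
Homoserine is present, so HaxX is active.
With repressor HaxX bound, *morE* is not transcribed.
→ *morE* is OFF.
Ni²⁺ is absent, so DulK is active.
Indole is absent, so VorE is active.
Activator DulK is present, so *irpR* is transcribed.
→ *irpR* is ON.
Glyoxylate is absent, so LomX is inactive.
Required activator LomX is absent, so *irpK* is not transcribed.
→ *irpK* is OFF.
ppGpp is present, so ElnM is active.
No repressor is bound and ElnM is active, so *morC* is transcribed.
→ *morC* is ON.
3 of the 5 genes are transcribed.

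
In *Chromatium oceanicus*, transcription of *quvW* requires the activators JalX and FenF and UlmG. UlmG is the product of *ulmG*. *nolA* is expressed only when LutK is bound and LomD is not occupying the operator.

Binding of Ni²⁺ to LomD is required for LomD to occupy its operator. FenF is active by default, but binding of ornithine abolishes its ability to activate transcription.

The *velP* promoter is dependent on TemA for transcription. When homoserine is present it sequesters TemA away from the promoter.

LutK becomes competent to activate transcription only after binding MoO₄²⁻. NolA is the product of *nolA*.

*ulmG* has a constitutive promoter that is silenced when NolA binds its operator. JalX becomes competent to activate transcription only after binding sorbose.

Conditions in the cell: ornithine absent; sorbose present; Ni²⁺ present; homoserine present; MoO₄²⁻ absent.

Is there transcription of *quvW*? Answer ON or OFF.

Sorbose is present, so JalX is active.
Ornithine is absent, so FenF is active.
MoO₄²⁻ is absent, so LutK is inactive.
Ni²⁺ is present, so LomD is active.
With repressor LomD bound, *nolA* is not transcribed.
So NolA is not produced.
With no repressor bound, *ulmG* is transcribed.
So UlmG is produced and active.
No repressor is bound and JalX and FenF and UlmG are active, so *quvW* is transcribed.

ON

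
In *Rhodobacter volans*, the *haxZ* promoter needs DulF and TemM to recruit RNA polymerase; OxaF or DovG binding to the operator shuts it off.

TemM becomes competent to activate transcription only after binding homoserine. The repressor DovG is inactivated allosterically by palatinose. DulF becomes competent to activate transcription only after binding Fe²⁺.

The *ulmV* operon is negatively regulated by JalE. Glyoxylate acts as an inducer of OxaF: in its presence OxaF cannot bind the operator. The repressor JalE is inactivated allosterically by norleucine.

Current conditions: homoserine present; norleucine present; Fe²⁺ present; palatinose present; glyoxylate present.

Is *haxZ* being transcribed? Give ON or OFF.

Fe²⁺ is present, so DulF is active.
Homoserine is present, so TemM is active.
Glyoxylate is present, so OxaF is inactive.
Palatinose is present, so DovG is inactive.
No repressor is bound and DulF and TemM are active, so *haxZ* is transcribed.

ON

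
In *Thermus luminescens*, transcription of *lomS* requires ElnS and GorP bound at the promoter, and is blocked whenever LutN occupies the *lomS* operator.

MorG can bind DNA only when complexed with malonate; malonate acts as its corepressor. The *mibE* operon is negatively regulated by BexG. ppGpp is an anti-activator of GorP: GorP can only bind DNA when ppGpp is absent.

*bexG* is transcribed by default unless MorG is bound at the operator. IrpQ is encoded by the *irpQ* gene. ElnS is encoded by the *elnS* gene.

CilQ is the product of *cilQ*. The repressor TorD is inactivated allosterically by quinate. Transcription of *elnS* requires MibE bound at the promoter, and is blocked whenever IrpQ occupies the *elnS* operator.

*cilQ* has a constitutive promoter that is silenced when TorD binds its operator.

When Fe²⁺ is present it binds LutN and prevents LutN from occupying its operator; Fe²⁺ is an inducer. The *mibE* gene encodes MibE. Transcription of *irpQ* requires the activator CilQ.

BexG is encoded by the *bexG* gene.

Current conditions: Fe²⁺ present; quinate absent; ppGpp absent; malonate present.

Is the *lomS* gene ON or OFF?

ON

Fe²⁺ is present, so LutN is inactive.
Quinate is absent, so TorD is active.
With repressor TorD bound, *cilQ* is not transcribed.
So CilQ is not produced.
Required activator CilQ is absent, so *irpQ* is not transcribed.
So IrpQ is not produced.
Malonate is present, so MorG is active.
With repressor MorG bound, *bexG* is not transcribed.
So BexG is not produced.
With no repressor bound, *mibE* is transcribed.
So MibE is produced and active.
No repressor is bound and MibE is active, so *elnS* is transcribed.
So ElnS is produced and active.
ppGpp is absent, so GorP is active.
No repressor is bound and ElnS and GorP are active, so *lomS* is transcribed.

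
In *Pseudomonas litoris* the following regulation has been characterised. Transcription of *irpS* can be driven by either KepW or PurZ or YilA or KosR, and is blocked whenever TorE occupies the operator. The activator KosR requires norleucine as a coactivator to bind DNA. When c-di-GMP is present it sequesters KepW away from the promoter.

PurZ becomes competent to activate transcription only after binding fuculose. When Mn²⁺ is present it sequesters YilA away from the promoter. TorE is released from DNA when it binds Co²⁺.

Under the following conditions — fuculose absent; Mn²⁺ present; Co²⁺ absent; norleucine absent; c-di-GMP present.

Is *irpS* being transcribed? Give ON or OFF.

OFF

c-di-GMP is present, so KepW is inactive.
Co²⁺ is absent, so TorE is active.
Fuculose is absent, so PurZ is inactive.
Mn²⁺ is present, so YilA is inactive.
Norleucine is absent, so KosR is inactive.
With repressor TorE bound, *irpS* is not transcribed.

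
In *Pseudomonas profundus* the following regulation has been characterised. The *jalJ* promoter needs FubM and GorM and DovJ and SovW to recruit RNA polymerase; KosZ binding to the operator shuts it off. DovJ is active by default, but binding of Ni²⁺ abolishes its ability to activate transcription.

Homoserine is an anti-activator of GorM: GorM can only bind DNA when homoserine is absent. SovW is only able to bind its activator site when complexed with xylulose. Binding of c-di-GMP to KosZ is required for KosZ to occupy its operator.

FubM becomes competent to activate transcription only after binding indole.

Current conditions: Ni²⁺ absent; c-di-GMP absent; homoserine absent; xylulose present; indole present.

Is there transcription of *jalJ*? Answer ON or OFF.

Indole is present, so FubM is active.
Homoserine is absent, so GorM is active.
Ni²⁺ is absent, so DovJ is active.
Xylulose is present, so SovW is active.
c-di-GMP is absent, so KosZ is inactive.
No repressor is bound and FubM and GorM and DovJ and SovW are active, so *jalJ* is transcribed.

ON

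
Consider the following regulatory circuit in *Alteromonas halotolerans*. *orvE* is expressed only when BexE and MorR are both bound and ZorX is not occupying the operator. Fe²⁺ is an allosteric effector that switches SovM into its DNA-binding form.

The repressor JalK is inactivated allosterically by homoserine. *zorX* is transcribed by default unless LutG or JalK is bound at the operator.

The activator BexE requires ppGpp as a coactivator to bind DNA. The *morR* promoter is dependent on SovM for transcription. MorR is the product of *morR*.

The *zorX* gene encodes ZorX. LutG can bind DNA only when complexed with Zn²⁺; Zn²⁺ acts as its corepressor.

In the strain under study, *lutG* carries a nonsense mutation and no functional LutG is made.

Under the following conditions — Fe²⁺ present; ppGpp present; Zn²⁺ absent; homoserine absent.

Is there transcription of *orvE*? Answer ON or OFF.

ON

ppGpp is present, so BexE is active.
LutG is non-functional in this strain, so it has no effect.
Homoserine is absent, so JalK is active.
With repressor JalK bound, *zorX* is not transcribed.
So ZorX is not produced.
Fe²⁺ is present, so SovM is active.
No repressor is bound and SovM is active, so *morR* is transcribed.
So MorR is produced and active.
No repressor is bound and BexE and MorR are active, so *orvE* is transcribed.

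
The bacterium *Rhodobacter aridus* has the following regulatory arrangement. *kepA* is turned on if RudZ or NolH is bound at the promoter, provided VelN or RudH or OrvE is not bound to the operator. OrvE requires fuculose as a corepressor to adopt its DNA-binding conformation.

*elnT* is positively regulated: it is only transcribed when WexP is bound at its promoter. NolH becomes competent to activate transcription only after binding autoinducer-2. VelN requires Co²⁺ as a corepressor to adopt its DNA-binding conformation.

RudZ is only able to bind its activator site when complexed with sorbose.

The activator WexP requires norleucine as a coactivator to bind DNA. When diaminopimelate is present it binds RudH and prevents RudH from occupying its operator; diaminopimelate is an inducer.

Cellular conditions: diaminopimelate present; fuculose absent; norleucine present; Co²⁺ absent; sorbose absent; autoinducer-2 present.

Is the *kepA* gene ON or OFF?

Co²⁺ is absent, so VelN is inactive.
Sorbose is absent, so RudZ is inactive.
Diaminopimelate is present, so RudH is inactive.
Autoinducer-2 is present, so NolH is active.
Fuculose is absent, so OrvE is inactive.
Activator NolH is present, so *kepA* is transcribed.

ON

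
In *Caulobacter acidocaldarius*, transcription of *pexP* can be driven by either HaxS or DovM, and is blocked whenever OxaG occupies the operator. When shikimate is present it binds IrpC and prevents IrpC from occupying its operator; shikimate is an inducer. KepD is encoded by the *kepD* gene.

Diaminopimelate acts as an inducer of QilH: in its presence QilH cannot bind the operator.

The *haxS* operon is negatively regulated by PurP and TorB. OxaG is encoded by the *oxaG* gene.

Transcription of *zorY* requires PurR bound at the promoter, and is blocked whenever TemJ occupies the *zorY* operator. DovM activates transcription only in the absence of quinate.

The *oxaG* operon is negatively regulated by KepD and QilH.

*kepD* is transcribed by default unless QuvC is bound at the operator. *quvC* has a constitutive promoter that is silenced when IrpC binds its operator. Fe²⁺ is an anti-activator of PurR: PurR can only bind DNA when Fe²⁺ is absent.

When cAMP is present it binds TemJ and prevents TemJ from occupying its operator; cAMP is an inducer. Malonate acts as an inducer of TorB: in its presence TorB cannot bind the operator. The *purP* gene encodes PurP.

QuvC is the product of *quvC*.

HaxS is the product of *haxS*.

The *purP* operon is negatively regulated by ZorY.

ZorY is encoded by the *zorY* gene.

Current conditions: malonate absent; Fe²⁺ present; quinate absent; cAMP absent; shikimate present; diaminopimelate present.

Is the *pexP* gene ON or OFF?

OFF

Fe²⁺ is present, so PurR is inactive.
cAMP is absent, so TemJ is active.
With repressor TemJ bound, *zorY* is not transcribed.
So ZorY is not produced.
With no repressor bound, *purP* is transcribed.
So PurP is produced and active.
Malonate is absent, so TorB is active.
With repressor PurP bound, *haxS* is not transcribed.
So HaxS is not produced.
Quinate is absent, so DovM is active.
Shikimate is present, so IrpC is inactive.
With no repressor bound, *quvC* is transcribed.
So QuvC is produced and active.
With repressor QuvC bound, *kepD* is not transcribed.
So KepD is not produced.
Diaminopimelate is present, so QilH is inactive.
With no repressor bound, *oxaG* is transcribed.
So OxaG is produced and active.
With repressor OxaG bound, *pexP* is not transcribed.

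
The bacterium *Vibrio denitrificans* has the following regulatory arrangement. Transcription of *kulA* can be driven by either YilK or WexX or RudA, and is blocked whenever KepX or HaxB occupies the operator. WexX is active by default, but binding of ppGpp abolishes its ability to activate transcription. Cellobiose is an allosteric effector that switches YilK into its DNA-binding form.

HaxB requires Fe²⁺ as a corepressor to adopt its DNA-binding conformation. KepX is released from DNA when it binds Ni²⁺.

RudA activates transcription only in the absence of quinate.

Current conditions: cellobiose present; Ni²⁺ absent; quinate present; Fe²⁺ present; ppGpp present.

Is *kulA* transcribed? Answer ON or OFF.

OFF

Ni²⁺ is absent, so KepX is active.
Cellobiose is present, so YilK is active.
ppGpp is present, so WexX is inactive.
Quinate is present, so RudA is inactive.
Fe²⁺ is present, so HaxB is active.
With repressor KepX bound, *kulA* is not transcribed.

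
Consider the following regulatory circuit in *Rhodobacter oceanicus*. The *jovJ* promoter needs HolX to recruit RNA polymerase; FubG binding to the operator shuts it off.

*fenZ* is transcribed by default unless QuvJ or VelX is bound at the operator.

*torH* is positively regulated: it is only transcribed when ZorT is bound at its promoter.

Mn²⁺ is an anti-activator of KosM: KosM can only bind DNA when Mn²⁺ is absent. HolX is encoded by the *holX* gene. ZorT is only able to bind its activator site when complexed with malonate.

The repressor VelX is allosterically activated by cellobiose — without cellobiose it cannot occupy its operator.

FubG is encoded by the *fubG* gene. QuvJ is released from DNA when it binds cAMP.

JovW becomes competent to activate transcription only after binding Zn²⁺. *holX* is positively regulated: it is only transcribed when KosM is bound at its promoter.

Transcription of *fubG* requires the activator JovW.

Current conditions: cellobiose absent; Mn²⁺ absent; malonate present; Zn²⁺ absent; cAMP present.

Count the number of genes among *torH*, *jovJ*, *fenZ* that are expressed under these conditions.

Malonate is present, so ZorT is active.
No repressor is bound and ZorT is active, so *torH* is transcribed.
→ *torH* is ON.
Mn²⁺ is absent, so KosM is active.
No repressor is bound and KosM is active, so *holX* is transcribed.
So HolX is produced and active.
Zn²⁺ is absent, so JovW is inactive.
Required activator JovW is absent, so *fubG* is not transcribed.
So FubG is not produced.
No repressor is bound and HolX is active, so *jovJ* is transcribed.
→ *jovJ* is ON.
cAMP is present, so QuvJ is inactive.
Cellobiose is absent, so VelX is inactive.
With no repressor bound, *fenZ* is transcribed.
→ *fenZ* is ON.
3 of the 3 genes are transcribed.

3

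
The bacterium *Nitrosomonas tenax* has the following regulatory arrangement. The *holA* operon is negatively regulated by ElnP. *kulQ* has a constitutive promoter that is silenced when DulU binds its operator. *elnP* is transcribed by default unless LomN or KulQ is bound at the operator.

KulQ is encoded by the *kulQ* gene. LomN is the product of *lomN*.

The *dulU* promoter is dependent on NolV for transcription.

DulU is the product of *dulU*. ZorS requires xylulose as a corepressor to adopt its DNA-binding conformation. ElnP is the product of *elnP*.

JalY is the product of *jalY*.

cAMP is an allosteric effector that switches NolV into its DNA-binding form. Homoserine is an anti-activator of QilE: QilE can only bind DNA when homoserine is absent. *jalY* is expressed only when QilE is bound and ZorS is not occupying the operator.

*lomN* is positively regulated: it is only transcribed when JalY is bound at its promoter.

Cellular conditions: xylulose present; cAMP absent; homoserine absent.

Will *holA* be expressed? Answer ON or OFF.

ON

Xylulose is present, so ZorS is active.
Homoserine is absent, so QilE is active.
With repressor ZorS bound, *jalY* is not transcribed.
So JalY is not produced.
Required activator JalY is absent, so *lomN* is not transcribed.
So LomN is not produced.
cAMP is absent, so NolV is inactive.
Required activator NolV is absent, so *dulU* is not transcribed.
So DulU is not produced.
With no repressor bound, *kulQ* is transcribed.
So KulQ is produced and active.
With repressor KulQ bound, *elnP* is not transcribed.
So ElnP is not produced.
With no repressor bound, *holA* is transcribed.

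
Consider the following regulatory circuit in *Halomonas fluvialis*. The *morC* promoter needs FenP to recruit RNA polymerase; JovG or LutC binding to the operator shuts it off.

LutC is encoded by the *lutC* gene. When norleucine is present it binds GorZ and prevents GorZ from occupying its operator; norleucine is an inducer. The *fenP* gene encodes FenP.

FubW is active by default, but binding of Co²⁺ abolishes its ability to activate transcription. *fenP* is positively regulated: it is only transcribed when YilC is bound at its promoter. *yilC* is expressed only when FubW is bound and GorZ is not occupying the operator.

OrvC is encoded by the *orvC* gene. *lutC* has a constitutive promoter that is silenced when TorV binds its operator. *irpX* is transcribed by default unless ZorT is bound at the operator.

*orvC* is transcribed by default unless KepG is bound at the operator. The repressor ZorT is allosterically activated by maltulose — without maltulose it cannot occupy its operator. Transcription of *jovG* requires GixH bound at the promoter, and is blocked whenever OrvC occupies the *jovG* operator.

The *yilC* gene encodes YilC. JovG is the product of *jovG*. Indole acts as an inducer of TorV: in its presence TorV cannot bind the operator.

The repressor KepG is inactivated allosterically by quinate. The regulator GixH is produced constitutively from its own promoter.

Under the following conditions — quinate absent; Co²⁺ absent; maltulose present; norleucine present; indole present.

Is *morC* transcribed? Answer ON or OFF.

Quinate is absent, so KepG is active.
With repressor KepG bound, *orvC* is not transcribed.
So OrvC is not produced.
GixH is produced constitutively and is active.
No repressor is bound and GixH is active, so *jovG* is transcribed.
So JovG is produced and active.
Co²⁺ is absent, so FubW is active.
Norleucine is present, so GorZ is inactive.
No repressor is bound and FubW is active, so *yilC* is transcribed.
So YilC is produced and active.
No repressor is bound and YilC is active, so *fenP* is transcribed.
So FenP is produced and active.
Indole is present, so TorV is inactive.
With no repressor bound, *lutC* is transcribed.
So LutC is produced and active.
With repressor JovG bound, *morC* is not transcribed.

OFF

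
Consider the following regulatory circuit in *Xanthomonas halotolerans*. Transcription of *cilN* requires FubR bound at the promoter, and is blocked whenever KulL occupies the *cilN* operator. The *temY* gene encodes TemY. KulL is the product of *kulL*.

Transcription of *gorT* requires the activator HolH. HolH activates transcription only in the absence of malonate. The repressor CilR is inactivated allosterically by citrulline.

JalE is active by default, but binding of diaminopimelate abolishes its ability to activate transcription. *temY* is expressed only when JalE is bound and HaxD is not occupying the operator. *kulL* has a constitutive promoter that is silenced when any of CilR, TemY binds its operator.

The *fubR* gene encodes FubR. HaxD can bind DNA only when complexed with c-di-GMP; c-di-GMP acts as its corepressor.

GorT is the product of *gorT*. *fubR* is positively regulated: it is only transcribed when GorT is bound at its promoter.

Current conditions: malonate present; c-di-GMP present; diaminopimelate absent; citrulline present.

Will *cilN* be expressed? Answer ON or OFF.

Citrulline is present, so CilR is inactive.
c-di-GMP is present, so HaxD is active.
Diaminopimelate is absent, so JalE is active.
With repressor HaxD bound, *temY* is not transcribed.
So TemY is not produced.
With no repressor bound, *kulL* is transcribed.
So KulL is produced and active.
Malonate is present, so HolH is inactive.
Required activator HolH is absent, so *gorT* is not transcribed.
So GorT is not produced.
Required activator GorT is absent, so *fubR* is not transcribed.
So FubR is not produced.
With repressor KulL bound, *cilN* is not transcribed.

OFF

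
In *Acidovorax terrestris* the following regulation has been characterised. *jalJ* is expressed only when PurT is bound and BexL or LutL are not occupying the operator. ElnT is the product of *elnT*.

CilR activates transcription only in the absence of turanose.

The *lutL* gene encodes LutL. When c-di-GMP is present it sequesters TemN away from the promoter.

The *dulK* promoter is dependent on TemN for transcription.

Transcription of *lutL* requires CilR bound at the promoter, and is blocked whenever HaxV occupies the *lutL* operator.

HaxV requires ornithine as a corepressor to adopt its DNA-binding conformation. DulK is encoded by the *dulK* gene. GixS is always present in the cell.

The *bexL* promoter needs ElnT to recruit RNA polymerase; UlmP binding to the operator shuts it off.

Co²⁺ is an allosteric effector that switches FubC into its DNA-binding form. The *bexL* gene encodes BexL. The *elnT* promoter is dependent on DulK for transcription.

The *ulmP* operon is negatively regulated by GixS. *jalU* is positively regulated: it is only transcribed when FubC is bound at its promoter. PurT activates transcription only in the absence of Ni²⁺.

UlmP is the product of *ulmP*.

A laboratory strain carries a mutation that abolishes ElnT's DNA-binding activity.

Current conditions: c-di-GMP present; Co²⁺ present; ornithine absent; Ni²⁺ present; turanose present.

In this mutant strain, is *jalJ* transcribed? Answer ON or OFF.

OFF

ElnT is non-functional in this strain, so it has no effect.
GixS is produced constitutively and is active.
With repressor GixS bound, *ulmP* is not transcribed.
So UlmP is not produced.
Required activator ElnT is absent, so *bexL* is not transcribed.
So BexL is not produced.
Ornithine is absent, so HaxV is inactive.
Turanose is present, so CilR is inactive.
Required activator CilR is absent, so *lutL* is not transcribed.
So LutL is not produced.
Ni²⁺ is present, so PurT is inactive.
Required activator PurT is absent, so *jalJ* is not transcribed.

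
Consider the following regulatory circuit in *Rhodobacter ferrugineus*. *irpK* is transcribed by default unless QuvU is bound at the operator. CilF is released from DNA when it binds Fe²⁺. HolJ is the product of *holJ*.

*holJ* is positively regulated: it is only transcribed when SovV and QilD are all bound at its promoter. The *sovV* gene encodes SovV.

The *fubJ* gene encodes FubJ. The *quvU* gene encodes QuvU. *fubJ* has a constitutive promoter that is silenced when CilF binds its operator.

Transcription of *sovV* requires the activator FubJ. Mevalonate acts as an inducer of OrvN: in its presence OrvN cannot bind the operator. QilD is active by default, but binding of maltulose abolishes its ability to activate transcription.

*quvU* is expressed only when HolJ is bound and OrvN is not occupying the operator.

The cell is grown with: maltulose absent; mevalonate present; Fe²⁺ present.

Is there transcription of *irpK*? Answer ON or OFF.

Fe²⁺ is present, so CilF is inactive.
With no repressor bound, *fubJ* is transcribed.
So FubJ is produced and active.
No repressor is bound and FubJ is active, so *sovV* is transcribed.
So SovV is produced and active.
Maltulose is absent, so QilD is active.
No repressor is bound and SovV and QilD are active, so *holJ* is transcribed.
So HolJ is produced and active.
Mevalonate is present, so OrvN is inactive.
No repressor is bound and HolJ is active, so *quvU* is transcribed.
So QuvU is produced and active.
With repressor QuvU bound, *irpK* is not transcribed.

OFF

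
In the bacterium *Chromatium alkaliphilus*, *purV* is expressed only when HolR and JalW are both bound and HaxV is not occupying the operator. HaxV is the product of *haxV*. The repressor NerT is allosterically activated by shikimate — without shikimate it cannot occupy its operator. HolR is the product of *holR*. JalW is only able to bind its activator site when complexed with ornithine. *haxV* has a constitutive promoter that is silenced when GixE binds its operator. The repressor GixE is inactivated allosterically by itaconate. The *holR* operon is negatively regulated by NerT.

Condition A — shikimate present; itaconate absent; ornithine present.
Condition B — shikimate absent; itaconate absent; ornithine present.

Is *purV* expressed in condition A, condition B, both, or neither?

Condition A:
Shikimate is present, so NerT is active.
With repressor NerT bound, *holR* is not transcribed.
So HolR is not produced.
Itaconate is absent, so GixE is active.
With repressor GixE bound, *haxV* is not transcribed.
So HaxV is not produced.
Ornithine is present, so JalW is active.
Required activator HolR is absent, so *purV* is not transcribed.
→ *purV* is OFF in A.
Condition B:
Shikimate is absent, so NerT is inactive.
With no repressor bound, *holR* is transcribed.
So HolR is produced and active.
Itaconate is absent, so GixE is active.
With repressor GixE bound, *haxV* is not transcribed.
So HaxV is not produced.
Ornithine is present, so JalW is active.
No repressor is bound and HolR and JalW are active, so *purV* is transcribed.
→ *purV* is ON in B.

B only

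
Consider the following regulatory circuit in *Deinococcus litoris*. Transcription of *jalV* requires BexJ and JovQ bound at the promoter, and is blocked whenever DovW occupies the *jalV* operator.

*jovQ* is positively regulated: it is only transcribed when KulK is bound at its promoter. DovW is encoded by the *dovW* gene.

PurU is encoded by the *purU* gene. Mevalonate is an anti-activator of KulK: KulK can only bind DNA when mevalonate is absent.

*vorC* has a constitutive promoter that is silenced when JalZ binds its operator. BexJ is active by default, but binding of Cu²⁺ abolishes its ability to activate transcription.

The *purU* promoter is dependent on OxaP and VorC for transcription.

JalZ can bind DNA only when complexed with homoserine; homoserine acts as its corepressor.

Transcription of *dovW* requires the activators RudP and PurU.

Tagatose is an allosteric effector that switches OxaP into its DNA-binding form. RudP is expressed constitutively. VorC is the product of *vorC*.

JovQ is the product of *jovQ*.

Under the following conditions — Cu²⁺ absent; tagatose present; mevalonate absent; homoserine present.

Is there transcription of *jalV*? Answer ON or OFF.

RudP is produced constitutively and is active.
Tagatose is present, so OxaP is active.
Homoserine is present, so JalZ is active.
With repressor JalZ bound, *vorC* is not transcribed.
So VorC is not produced.
Required activator VorC is absent, so *purU* is not transcribed.
So PurU is not produced.
Required activator PurU is absent, so *dovW* is not transcribed.
So DovW is not produced.
Cu²⁺ is absent, so BexJ is active.
Mevalonate is absent, so KulK is active.
No repressor is bound and KulK is active, so *jovQ* is transcribed.
So JovQ is produced and active.
No repressor is bound and BexJ and JovQ are active, so *jalV* is transcribed.

ON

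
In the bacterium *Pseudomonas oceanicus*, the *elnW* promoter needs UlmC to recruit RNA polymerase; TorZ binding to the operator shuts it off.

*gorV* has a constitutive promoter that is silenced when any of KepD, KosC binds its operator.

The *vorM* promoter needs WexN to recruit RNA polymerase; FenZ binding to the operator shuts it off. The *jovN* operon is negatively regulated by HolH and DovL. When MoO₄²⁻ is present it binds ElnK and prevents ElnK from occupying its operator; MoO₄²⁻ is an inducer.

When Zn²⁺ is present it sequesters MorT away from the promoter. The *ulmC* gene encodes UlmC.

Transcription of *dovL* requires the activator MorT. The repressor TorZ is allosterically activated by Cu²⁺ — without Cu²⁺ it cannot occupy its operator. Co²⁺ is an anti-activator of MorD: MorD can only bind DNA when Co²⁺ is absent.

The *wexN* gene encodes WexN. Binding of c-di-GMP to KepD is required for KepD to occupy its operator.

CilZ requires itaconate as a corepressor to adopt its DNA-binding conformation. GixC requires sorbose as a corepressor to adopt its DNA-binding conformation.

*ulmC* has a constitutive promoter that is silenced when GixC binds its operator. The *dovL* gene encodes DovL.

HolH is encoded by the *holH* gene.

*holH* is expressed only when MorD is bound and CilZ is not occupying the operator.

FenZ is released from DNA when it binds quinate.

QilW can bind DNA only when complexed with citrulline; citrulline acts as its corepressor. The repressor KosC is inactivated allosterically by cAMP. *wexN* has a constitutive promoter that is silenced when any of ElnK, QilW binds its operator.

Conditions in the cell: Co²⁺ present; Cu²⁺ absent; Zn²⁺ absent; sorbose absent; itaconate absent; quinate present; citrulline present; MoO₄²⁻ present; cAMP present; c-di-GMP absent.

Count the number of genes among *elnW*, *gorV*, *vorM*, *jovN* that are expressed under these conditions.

Cu²⁺ is absent, so TorZ is inactive.
Sorbose is absent, so GixC is inactive.
With no repressor bound, *ulmC* is transcribed.
So UlmC is produced and active.
No repressor is bound and UlmC is active, so *elnW* is transcribed.
→ *elnW* is ON.
c-di-GMP is absent, so KepD is inactive.
cAMP is present, so KosC is inactive.
With no repressor bound, *gorV* is transcribed.
→ *gorV* is ON.
MoO₄²⁻ is present, so ElnK is inactive.
Citrulline is present, so QilW is active.
With repressor QilW bound, *wexN* is not transcribed.
So WexN is not produced.
Quinate is present, so FenZ is inactive.
Required activator WexN is absent, so *vorM* is not transcribed.
→ *vorM* is OFF.
Co²⁺ is present, so MorD is inactive.
Itaconate is absent, so CilZ is inactive.
Required activator MorD is absent, so *holH* is not transcribed.
So HolH is not produced.
Zn²⁺ is absent, so MorT is active.
No repressor is bound and MorT is active, so *dovL* is transcribed.
So DovL is produced and active.
With repressor DovL bound, *jovN* is not transcribed.
→ *jovN* is OFF.
2 of the 4 genes are transcribed.

2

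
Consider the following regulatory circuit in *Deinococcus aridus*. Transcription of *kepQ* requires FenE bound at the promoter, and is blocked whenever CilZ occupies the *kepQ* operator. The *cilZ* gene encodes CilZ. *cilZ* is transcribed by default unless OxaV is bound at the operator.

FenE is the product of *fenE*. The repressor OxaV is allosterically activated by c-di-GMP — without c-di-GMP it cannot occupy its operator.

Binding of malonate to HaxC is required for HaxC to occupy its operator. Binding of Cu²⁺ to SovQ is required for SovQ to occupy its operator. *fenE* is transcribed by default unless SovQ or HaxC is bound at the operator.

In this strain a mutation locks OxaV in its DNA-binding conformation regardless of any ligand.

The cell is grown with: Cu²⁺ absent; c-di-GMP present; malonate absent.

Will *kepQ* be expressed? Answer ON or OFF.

ON

OxaV is constitutively active in this strain.
With repressor OxaV bound, *cilZ* is not transcribed.
So CilZ is not produced.
Cu²⁺ is absent, so SovQ is inactive.
Malonate is absent, so HaxC is inactive.
With no repressor bound, *fenE* is transcribed.
So FenE is produced and active.
No repressor is bound and FenE is active, so *kepQ* is transcribed.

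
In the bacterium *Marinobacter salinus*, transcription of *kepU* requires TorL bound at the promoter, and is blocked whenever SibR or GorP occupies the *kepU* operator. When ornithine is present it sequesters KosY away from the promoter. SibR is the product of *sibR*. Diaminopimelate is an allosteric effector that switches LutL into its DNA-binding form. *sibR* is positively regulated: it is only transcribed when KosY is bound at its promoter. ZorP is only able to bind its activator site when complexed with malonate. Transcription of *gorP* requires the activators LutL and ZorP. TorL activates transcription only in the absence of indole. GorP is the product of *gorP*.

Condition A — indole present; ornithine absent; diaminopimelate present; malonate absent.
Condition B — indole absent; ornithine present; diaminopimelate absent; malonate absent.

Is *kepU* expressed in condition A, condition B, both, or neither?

Condition A:
Indole is present, so TorL is inactive.
Ornithine is absent, so KosY is active.
No repressor is bound and KosY is active, so *sibR* is transcribed.
So SibR is produced and active.
Diaminopimelate is present, so LutL is active.
Malonate is absent, so ZorP is inactive.
Required activator ZorP is absent, so *gorP* is not transcribed.
So GorP is not produced.
With repressor SibR bound, *kepU* is not transcribed.
→ *kepU* is OFF in A.
Condition B:
Indole is absent, so TorL is active.
Ornithine is present, so KosY is inactive.
Required activator KosY is absent, so *sibR* is not transcribed.
So SibR is not produced.
Diaminopimelate is absent, so LutL is inactive.
Malonate is absent, so ZorP is inactive.
Required activator LutL is absent, so *gorP* is not transcribed.
So GorP is not produced.
No repressor is bound and TorL is active, so *kepU* is transcribed.
→ *kepU* is ON in B.

B only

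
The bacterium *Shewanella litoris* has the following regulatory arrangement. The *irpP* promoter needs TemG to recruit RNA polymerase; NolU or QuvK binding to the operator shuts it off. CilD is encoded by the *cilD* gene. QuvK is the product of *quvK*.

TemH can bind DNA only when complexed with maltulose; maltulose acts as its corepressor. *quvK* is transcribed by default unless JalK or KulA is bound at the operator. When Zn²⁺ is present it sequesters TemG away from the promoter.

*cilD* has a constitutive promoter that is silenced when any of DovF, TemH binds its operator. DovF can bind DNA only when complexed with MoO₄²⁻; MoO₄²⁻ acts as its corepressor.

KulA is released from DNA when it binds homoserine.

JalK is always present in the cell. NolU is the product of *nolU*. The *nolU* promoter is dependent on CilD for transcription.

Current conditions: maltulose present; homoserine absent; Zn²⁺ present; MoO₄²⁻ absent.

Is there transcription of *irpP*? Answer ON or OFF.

MoO₄²⁻ is absent, so DovF is inactive.
Maltulose is present, so TemH is active.
With repressor TemH bound, *cilD* is not transcribed.
So CilD is not produced.
Required activator CilD is absent, so *nolU* is not transcribed.
So NolU is not produced.
JalK is produced constitutively and is active.
Homoserine is absent, so KulA is active.
With repressor JalK bound, *quvK* is not transcribed.
So QuvK is not produced.
Zn²⁺ is present, so TemG is inactive.
Required activator TemG is absent, so *irpP* is not transcribed.

OFF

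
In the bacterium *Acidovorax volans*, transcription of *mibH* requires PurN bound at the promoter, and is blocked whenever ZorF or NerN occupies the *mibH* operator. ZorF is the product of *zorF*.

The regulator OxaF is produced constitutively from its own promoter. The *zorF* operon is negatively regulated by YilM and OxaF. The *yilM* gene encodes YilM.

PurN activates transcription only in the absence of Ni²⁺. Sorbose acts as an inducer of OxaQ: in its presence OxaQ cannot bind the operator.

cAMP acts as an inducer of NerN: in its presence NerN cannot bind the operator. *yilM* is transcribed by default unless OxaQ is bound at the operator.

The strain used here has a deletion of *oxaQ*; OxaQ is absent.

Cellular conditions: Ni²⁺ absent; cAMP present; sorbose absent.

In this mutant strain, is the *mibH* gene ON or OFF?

ON

OxaQ is non-functional in this strain, so it has no effect.
With no repressor bound, *yilM* is transcribed.
So YilM is produced and active.
OxaF is produced constitutively and is active.
With repressor YilM bound, *zorF* is not transcribed.
So ZorF is not produced.
Ni²⁺ is absent, so PurN is active.
cAMP is present, so NerN is inactive.
No repressor is bound and PurN is active, so *mibH* is transcribed.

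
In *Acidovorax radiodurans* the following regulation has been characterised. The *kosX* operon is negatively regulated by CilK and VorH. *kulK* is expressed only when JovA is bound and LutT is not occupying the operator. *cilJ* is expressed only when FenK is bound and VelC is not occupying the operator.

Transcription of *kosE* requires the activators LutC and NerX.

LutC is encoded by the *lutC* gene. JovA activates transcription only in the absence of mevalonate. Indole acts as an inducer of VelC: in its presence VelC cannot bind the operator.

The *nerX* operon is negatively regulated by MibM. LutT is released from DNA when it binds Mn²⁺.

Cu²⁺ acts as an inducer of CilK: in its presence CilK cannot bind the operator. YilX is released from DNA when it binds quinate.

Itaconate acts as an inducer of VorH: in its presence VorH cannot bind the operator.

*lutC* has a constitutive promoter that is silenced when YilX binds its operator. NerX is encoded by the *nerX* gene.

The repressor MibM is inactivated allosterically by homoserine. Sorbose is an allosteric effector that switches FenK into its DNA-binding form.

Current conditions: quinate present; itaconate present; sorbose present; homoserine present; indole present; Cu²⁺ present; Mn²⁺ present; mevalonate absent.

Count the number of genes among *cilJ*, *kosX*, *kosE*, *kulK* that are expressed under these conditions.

4

Indole is present, so VelC is inactive.
Sorbose is present, so FenK is active.
No repressor is bound and FenK is active, so *cilJ* is transcribed.
→ *cilJ* is ON.
Cu²⁺ is present, so CilK is inactive.
Itaconate is present, so VorH is inactive.
With no repressor bound, *kosX* is transcribed.
→ *kosX* is ON.
Quinate is present, so YilX is inactive.
With no repressor bound, *lutC* is transcribed.
So LutC is produced and active.
Homoserine is present, so MibM is inactive.
With no repressor bound, *nerX* is transcribed.
So NerX is produced and active.
No repressor is bound and LutC and NerX are active, so *kosE* is transcribed.
→ *kosE* is ON.
Mn²⁺ is present, so LutT is inactive.
Mevalonate is absent, so JovA is active.
No repressor is bound and JovA is active, so *kulK* is transcribed.
→ *kulK* is ON.
4 of the 4 genes are transcribed.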